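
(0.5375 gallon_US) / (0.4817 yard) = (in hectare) 4.619e-07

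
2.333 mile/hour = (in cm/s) 104.3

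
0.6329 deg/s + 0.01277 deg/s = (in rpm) 0.1076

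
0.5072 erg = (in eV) 3.166e+11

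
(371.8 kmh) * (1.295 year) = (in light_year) 4.458e-07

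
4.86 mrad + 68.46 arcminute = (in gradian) 1.577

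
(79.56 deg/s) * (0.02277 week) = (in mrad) 1.912e+07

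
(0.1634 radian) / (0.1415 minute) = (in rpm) 0.1838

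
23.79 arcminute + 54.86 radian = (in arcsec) 1.132e+07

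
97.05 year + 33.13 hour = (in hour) 8.502e+05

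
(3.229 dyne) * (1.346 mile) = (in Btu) 6.63e-05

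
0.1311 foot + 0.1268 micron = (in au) 2.671e-13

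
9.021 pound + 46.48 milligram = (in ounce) 144.3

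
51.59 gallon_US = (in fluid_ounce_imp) 6873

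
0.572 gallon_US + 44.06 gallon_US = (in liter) 169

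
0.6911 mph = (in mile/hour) 0.6911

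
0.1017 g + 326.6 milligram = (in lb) 0.0009442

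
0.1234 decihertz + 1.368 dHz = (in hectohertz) 0.001491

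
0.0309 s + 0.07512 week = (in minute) 757.2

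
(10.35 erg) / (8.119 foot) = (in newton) 4.182e-07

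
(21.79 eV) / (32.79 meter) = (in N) 1.065e-19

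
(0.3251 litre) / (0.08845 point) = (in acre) 0.002575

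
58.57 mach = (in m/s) 1.994e+04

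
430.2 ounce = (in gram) 1.22e+04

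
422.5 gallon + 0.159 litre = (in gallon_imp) 351.8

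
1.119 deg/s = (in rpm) 0.1865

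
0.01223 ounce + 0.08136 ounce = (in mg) 2653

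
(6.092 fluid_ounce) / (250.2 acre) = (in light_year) 1.881e-26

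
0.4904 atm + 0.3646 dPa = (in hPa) 496.9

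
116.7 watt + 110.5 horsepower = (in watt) 8.252e+04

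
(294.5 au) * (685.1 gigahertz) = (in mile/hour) 6.752e+25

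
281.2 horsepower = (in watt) 2.097e+05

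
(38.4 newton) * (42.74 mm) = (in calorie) 0.3923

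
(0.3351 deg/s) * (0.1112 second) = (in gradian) 0.0414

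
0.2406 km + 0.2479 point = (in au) 1.608e-09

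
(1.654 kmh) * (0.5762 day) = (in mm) 2.287e+07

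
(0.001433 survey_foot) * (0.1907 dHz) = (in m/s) 8.329e-06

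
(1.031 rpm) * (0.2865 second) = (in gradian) 1.969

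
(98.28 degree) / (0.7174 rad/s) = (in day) 2.767e-05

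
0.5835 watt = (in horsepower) 0.0007825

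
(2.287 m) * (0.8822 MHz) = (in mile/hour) 4.513e+06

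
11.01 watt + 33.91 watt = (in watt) 44.92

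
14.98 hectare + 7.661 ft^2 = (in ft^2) 1.612e+06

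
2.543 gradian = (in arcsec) 8239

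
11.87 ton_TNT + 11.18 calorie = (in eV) 3.1e+29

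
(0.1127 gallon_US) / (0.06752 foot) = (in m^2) 0.02073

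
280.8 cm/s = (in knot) 5.458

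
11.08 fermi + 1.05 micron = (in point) 0.002976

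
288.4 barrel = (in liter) 4.585e+04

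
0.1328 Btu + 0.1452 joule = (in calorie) 33.52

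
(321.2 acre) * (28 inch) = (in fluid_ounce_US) 3.126e+10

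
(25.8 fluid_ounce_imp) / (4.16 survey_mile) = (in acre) 2.706e-11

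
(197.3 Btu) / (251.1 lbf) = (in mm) 1.864e+05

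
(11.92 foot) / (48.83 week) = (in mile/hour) 2.752e-07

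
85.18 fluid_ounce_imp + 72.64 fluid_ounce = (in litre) 4.568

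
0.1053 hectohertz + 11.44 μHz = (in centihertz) 1053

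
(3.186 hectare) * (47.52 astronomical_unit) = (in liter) 2.265e+20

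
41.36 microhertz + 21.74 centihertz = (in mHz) 217.4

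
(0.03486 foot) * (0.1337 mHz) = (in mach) 4.172e-09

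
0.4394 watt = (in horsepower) 0.0005892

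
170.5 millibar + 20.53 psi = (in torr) 1190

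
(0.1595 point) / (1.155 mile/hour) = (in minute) 1.816e-06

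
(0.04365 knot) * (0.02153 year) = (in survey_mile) 9.474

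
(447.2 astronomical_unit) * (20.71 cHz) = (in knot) 2.693e+13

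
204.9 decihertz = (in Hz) 20.49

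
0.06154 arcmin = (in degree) 0.001026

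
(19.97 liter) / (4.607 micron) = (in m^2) 4335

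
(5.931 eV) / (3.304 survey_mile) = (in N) 1.787e-22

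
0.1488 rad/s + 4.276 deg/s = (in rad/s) 0.2234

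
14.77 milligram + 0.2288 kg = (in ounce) 8.071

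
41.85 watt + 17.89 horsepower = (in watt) 1.338e+04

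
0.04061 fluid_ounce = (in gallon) 0.0003173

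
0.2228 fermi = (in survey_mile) 1.384e-19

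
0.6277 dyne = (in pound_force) 1.411e-06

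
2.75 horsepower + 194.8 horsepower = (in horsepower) 197.6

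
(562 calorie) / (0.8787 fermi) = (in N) 2.676e+18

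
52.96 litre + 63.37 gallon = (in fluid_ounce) 9902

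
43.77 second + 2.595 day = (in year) 0.007111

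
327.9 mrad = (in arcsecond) 6.763e+04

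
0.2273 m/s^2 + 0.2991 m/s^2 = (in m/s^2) 0.5264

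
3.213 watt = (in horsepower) 0.004309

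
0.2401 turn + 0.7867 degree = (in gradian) 96.91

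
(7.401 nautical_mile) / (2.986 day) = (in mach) 0.000156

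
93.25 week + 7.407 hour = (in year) 1.789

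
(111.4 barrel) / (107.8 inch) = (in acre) 0.001598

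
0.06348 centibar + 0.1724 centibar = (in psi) 0.03421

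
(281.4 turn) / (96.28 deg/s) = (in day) 0.01218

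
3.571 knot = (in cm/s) 183.7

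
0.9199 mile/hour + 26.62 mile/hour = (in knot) 23.93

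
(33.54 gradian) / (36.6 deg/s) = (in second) 0.8248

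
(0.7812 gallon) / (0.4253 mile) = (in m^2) 4.32e-06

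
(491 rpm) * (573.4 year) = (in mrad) 9.298e+14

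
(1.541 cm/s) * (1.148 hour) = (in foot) 208.9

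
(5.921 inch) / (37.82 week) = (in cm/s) 6.575e-07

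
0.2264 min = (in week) 2.246e-05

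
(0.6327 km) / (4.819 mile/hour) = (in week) 0.0004856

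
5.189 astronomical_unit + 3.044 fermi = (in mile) 4.823e+08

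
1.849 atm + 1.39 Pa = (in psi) 27.17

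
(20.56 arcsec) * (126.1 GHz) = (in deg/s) 7.202e+08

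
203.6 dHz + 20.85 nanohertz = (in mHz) 2.036e+04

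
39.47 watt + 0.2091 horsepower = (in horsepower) 0.262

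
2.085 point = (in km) 7.355e-07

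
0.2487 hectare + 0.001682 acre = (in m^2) 2494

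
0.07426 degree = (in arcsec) 267.3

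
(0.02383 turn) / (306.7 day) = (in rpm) 5.396e-08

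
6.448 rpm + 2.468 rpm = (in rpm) 8.916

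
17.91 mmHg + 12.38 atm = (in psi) 182.3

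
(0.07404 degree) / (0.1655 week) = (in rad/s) 1.291e-08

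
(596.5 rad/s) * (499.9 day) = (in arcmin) 8.857e+13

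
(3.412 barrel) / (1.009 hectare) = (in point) 0.1524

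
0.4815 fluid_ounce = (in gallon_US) 0.003762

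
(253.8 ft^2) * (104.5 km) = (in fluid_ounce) 8.332e+10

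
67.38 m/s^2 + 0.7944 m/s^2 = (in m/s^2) 68.17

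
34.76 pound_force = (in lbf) 34.76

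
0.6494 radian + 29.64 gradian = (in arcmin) 3833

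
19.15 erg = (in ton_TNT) 4.577e-16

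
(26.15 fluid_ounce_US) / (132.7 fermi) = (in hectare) 5.828e+05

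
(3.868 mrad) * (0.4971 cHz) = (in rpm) 0.0001836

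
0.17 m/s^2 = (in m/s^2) 0.17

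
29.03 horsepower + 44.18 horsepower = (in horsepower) 73.21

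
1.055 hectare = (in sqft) 1.136e+05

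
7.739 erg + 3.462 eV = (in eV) 4.83e+12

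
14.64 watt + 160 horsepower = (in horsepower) 160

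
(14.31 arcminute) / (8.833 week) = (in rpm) 7.441e-09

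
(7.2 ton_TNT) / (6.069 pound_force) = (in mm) 1.116e+12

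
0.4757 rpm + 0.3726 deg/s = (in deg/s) 3.227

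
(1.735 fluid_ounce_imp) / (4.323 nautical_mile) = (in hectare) 6.157e-13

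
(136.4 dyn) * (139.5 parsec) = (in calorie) 1.403e+15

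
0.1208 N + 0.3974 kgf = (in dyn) 4.018e+05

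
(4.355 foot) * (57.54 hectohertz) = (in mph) 1.709e+04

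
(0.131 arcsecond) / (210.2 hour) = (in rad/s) 8.393e-13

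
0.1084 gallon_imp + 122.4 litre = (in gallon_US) 32.46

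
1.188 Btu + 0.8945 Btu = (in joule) 2197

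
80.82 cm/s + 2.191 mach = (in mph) 1671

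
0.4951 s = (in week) 8.186e-07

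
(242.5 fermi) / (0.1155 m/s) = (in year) 6.658e-20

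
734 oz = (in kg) 20.81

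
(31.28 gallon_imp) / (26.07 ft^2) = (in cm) 5.871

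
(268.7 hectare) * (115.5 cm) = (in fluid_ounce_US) 1.049e+11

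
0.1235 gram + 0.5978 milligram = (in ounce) 0.004377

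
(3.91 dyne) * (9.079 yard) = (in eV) 2.026e+15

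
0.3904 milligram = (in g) 0.0003904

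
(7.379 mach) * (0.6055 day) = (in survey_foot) 4.312e+08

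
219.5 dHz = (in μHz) 2.195e+07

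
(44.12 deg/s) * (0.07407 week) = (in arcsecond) 7.115e+09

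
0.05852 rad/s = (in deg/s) 3.353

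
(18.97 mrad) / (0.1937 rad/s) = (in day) 1.134e-06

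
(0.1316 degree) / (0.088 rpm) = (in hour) 6.923e-05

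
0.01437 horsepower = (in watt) 10.72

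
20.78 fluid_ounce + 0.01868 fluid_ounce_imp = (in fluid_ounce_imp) 21.65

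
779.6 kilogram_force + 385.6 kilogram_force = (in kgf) 1165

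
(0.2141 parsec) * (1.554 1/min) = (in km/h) 6.16e+14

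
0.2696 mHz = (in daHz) 2.696e-05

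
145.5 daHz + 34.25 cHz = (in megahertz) 0.001455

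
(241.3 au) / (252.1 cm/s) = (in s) 1.432e+13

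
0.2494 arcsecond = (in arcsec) 0.2494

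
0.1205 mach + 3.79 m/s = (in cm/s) 4482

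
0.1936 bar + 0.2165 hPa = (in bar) 0.1938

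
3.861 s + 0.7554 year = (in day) 275.7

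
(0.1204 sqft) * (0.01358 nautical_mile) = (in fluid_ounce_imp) 9901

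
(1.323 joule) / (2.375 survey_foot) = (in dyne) 1.828e+05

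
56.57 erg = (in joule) 5.657e-06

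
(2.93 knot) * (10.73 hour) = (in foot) 1.91e+05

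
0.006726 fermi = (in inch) 2.648e-16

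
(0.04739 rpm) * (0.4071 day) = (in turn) 27.78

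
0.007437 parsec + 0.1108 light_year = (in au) 8541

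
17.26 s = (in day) 0.0001998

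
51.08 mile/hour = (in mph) 51.08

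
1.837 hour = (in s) 6613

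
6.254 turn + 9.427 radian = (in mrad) 4.872e+04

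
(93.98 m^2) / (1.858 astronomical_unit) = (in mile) 2.101e-13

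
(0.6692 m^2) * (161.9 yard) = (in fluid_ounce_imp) 3.487e+06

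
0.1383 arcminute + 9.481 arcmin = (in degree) 0.1603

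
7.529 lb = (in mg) 3.415e+06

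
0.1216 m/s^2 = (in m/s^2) 0.1216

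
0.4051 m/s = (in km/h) 1.458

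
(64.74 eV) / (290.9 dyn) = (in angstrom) 3.566e-05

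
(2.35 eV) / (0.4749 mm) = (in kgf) 8.085e-17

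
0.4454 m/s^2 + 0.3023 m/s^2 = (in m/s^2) 0.7477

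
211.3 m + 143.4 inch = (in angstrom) 2.149e+12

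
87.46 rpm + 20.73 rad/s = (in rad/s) 29.89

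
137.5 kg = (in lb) 303.1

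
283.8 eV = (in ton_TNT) 1.087e-26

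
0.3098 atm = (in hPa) 313.9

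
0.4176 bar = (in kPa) 41.76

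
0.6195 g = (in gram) 0.6195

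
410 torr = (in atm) 0.5395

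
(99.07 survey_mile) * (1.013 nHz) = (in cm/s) 0.01615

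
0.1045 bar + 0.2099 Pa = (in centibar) 10.45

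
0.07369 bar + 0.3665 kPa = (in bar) 0.07736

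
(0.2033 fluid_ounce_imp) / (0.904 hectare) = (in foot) 2.096e-09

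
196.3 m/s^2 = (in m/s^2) 196.3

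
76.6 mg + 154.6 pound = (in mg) 7.013e+07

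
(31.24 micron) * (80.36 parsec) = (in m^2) 7.746e+13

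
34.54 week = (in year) 0.6624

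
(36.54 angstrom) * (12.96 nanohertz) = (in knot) 9.205e-17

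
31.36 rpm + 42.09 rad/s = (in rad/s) 45.37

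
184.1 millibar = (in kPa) 18.41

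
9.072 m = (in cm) 907.2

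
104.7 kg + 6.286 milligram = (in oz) 3693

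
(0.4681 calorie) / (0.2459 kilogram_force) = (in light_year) 8.585e-17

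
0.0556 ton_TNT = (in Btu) 2.205e+05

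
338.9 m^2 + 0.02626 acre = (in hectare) 0.04452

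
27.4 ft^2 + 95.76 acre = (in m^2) 3.875e+05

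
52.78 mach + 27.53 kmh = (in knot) 3.495e+04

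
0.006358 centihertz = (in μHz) 63.58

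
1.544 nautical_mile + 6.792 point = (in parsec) 9.267e-14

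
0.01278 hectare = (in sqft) 1376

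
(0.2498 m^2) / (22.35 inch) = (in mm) 440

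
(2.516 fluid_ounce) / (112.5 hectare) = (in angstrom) 0.6614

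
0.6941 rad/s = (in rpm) 6.628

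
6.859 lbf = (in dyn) 3.051e+06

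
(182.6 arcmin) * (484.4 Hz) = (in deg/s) 1474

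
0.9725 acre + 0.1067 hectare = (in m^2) 5003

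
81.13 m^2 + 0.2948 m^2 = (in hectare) 0.008142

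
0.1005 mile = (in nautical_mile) 0.08733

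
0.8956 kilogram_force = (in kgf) 0.8956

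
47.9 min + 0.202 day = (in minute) 338.8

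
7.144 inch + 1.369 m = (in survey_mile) 0.0009634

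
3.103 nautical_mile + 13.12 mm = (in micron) 5.747e+09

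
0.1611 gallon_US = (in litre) 0.6098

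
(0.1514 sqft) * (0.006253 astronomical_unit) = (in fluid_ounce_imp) 4.631e+11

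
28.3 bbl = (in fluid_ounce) 1.521e+05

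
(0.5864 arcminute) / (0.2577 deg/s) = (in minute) 0.0006321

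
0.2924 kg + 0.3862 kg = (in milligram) 6.786e+05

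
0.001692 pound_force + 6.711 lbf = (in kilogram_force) 3.045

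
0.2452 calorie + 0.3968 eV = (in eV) 6.403e+18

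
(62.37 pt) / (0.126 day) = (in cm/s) 0.0002021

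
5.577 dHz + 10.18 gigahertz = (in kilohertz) 1.018e+07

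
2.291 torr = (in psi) 0.0443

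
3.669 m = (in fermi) 3.669e+15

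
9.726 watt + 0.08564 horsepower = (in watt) 73.59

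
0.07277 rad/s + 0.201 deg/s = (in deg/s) 4.37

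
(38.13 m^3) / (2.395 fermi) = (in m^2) 1.592e+16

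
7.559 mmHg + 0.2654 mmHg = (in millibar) 10.43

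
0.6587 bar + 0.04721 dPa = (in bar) 0.6587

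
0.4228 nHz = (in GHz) 4.228e-19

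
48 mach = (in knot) 3.177e+04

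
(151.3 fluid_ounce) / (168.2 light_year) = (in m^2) 2.812e-21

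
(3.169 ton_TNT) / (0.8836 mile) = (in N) 9.324e+06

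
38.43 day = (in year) 0.1053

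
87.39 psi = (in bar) 6.025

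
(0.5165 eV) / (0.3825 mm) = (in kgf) 2.206e-17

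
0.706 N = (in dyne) 7.06e+04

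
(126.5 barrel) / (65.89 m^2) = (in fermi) 3.052e+14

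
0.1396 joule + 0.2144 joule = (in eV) 2.209e+18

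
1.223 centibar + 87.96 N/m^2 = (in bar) 0.01311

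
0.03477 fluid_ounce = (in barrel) 6.468e-06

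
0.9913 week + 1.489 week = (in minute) 2.5e+04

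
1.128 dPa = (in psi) 1.636e-05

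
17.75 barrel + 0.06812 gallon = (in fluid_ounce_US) 9.543e+04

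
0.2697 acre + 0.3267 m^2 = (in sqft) 1.175e+04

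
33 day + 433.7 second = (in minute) 4.753e+04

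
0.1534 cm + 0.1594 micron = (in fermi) 1.534e+12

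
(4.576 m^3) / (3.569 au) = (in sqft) 9.225e-11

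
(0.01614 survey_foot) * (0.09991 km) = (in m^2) 0.4915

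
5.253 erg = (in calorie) 1.255e-07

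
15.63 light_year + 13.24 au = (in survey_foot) 4.851e+17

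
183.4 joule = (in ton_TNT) 4.383e-08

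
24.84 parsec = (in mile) 4.763e+14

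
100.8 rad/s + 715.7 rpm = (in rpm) 1678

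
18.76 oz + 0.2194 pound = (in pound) 1.392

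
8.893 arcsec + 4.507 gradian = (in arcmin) 243.5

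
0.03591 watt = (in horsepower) 4.816e-05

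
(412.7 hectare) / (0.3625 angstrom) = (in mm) 1.138e+20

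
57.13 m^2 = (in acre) 0.01412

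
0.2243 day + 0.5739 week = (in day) 4.242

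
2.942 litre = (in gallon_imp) 0.6471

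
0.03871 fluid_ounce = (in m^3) 1.145e-06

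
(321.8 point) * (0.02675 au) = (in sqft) 4.89e+09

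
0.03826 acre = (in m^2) 154.8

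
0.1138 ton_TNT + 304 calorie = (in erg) 4.761e+15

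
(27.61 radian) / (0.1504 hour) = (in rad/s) 0.05099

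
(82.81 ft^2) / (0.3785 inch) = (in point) 2.268e+06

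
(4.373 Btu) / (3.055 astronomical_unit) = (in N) 1.01e-08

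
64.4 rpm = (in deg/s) 386.4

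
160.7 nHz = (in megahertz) 1.607e-13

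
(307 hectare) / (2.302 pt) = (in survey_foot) 1.24e+10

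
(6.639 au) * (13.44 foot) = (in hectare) 4.069e+08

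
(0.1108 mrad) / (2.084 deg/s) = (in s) 0.003046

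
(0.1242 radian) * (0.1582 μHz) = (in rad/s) 1.965e-08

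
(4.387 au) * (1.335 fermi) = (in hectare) 8.761e-08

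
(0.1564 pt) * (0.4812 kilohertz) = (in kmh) 0.09558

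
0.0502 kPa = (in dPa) 502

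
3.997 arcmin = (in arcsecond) 239.8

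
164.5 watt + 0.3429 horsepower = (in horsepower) 0.5635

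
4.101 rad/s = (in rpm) 39.16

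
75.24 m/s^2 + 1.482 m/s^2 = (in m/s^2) 76.72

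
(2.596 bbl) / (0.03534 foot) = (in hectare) 0.003832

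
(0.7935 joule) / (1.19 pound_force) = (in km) 0.0001499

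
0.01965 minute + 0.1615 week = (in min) 1628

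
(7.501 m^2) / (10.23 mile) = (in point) 1.291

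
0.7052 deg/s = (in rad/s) 0.01231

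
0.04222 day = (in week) 0.006031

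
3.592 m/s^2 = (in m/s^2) 3.592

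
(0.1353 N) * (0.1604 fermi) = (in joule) 2.17e-17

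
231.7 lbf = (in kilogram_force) 105.1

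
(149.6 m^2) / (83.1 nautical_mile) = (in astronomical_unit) 6.498e-15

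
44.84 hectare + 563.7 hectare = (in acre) 1504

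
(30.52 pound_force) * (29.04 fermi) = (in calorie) 9.423e-13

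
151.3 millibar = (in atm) 0.1493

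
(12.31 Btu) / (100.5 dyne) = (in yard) 1.413e+07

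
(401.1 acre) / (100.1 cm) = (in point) 4.597e+09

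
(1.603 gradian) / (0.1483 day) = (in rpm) 1.877e-05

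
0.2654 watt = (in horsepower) 0.0003559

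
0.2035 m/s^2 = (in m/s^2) 0.2035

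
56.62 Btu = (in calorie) 1.428e+04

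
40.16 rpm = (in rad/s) 4.206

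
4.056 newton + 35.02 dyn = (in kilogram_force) 0.4136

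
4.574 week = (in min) 4.611e+04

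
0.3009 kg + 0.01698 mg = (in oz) 10.61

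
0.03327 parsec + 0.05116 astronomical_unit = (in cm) 1.027e+17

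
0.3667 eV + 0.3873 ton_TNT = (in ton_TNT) 0.3873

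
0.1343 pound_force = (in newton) 0.5974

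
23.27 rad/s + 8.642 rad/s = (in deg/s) 1828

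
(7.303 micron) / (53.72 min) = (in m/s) 2.266e-09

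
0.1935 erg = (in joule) 1.935e-08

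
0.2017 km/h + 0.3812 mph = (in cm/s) 22.64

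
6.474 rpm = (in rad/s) 0.678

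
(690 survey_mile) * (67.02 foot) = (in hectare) 2268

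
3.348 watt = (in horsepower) 0.00449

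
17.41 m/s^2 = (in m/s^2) 17.41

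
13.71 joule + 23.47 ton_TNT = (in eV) 6.129e+29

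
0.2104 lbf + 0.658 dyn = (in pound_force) 0.2104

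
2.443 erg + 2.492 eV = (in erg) 2.443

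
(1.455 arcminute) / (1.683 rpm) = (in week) 3.971e-09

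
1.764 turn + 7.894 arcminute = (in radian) 11.09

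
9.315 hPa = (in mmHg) 6.987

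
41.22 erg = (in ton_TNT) 9.852e-16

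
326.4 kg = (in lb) 719.6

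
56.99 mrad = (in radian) 0.05699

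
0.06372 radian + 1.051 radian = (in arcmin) 3832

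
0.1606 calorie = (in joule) 0.672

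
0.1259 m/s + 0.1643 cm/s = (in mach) 0.0003746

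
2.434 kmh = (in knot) 1.314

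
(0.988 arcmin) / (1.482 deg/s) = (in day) 1.286e-07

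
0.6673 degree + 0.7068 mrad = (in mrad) 12.35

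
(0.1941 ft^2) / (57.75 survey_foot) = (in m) 0.001024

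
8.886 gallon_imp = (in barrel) 0.2541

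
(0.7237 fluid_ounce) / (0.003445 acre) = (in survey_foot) 5.037e-06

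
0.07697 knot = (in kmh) 0.1425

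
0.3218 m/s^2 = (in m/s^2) 0.3218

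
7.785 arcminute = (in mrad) 2.265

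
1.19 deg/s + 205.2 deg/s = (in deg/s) 206.4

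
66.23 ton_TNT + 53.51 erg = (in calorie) 6.623e+10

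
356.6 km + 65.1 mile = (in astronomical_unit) 3.084e-06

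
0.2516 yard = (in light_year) 2.432e-17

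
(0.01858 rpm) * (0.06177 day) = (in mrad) 1.038e+04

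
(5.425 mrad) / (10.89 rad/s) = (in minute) 8.303e-06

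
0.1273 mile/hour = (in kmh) 0.2049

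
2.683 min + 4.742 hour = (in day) 0.1994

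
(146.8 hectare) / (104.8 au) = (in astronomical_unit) 6.259e-19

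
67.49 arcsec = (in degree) 0.01875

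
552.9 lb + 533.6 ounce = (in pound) 586.2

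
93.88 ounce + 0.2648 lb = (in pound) 6.132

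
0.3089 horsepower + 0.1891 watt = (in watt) 230.5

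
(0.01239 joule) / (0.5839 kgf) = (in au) 1.446e-14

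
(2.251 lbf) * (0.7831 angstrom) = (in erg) 0.007841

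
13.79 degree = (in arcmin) 827.4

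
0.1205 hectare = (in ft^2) 1.297e+04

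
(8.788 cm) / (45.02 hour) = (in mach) 1.592e-09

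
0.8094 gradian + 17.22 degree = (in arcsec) 6.461e+04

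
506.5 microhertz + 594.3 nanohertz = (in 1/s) 0.0005071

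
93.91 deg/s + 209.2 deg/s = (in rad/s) 5.29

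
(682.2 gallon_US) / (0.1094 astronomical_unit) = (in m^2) 1.578e-10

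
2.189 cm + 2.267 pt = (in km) 2.269e-05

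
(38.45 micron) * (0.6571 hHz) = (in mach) 7.42e-06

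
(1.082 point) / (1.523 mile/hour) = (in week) 9.27e-10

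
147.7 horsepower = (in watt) 1.101e+05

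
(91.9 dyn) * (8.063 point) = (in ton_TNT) 6.248e-16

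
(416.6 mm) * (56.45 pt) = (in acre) 2.05e-06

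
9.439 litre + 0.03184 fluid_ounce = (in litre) 9.44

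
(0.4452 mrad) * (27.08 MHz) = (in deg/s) 6.908e+05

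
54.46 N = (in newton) 54.46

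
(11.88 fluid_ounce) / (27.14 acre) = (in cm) 3.199e-07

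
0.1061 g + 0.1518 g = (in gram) 0.2579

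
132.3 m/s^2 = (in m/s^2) 132.3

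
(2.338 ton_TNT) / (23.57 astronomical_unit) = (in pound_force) 0.0006237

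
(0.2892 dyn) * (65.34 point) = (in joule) 6.666e-08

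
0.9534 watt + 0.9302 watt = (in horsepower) 0.002526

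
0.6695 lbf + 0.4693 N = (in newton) 3.447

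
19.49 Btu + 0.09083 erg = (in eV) 1.283e+23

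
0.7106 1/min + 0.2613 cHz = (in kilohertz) 1.446e-05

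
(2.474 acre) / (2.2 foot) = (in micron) 1.493e+10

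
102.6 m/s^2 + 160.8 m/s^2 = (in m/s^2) 263.4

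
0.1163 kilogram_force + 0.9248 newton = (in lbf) 0.4643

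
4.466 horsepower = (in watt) 3330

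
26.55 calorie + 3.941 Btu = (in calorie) 1020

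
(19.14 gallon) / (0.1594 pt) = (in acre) 0.3184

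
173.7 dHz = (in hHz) 0.1737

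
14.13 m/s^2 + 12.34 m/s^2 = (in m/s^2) 26.47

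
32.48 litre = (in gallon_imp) 7.145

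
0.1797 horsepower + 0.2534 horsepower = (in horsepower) 0.4331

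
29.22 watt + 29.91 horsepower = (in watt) 2.233e+04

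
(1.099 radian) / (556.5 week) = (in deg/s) 1.871e-07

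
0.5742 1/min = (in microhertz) 9570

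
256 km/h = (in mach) 0.2088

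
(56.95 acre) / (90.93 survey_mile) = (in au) 1.053e-11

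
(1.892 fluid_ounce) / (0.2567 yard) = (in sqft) 0.002566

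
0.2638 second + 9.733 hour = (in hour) 9.733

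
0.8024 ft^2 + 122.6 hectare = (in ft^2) 1.32e+07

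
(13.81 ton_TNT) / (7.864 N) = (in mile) 4.566e+06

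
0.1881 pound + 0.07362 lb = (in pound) 0.2617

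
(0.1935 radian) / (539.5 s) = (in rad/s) 0.0003587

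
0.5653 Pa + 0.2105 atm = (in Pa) 2.133e+04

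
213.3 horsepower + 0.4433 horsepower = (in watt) 1.594e+05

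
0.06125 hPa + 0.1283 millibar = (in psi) 0.002749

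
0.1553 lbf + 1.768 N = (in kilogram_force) 0.2507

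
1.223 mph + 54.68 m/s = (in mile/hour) 123.5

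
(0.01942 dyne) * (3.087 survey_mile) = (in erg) 9648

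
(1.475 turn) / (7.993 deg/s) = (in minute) 1.107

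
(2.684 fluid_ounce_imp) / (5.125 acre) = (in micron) 0.003677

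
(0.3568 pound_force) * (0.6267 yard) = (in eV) 5.677e+18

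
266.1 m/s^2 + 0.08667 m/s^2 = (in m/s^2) 266.2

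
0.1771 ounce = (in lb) 0.01107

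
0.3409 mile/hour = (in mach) 0.0004476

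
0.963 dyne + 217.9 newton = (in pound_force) 48.99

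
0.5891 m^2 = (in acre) 0.0001456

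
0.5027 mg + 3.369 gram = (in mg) 3370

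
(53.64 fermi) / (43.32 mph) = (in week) 4.58e-21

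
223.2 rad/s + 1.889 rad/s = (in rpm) 2149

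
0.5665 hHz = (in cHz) 5665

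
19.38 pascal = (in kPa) 0.01938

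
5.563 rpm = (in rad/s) 0.5826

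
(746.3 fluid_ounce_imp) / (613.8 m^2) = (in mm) 0.03455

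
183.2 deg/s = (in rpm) 30.53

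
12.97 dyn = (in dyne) 12.97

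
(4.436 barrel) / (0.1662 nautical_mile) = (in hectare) 2.291e-07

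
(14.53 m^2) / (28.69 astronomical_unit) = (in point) 9.596e-09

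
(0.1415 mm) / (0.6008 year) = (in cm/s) 7.468e-10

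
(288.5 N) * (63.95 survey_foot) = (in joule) 5623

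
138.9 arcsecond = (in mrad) 0.6734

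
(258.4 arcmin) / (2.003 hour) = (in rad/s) 1.042e-05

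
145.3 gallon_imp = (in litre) 660.5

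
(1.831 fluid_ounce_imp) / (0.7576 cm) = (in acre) 1.697e-06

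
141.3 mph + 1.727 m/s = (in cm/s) 6489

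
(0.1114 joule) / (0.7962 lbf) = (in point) 89.16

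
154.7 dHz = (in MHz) 1.547e-05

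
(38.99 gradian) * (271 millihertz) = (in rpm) 1.585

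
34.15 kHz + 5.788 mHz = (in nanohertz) 3.415e+13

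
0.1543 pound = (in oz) 2.469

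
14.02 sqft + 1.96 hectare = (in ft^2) 2.11e+05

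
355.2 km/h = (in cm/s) 9867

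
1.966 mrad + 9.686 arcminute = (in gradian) 0.3045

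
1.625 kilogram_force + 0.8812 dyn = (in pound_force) 3.583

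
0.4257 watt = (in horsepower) 0.0005709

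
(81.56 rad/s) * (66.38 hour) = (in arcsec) 4.02e+12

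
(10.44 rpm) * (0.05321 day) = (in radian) 5026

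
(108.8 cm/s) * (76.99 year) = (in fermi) 2.642e+24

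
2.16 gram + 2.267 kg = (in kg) 2.269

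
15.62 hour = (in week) 0.09298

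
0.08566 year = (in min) 4.502e+04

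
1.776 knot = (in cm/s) 91.37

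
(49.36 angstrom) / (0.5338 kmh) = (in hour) 9.247e-12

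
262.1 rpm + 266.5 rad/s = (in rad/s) 293.9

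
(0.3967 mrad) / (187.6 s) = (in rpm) 2.019e-05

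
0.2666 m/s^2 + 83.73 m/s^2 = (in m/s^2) 84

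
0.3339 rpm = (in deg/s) 2.003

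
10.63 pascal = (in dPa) 106.3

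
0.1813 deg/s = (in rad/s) 0.003164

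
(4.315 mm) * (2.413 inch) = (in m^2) 0.0002645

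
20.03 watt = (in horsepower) 0.02686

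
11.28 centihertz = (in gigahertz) 1.128e-10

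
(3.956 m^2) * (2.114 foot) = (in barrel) 16.03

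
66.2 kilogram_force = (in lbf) 145.9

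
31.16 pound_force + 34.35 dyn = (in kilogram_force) 14.13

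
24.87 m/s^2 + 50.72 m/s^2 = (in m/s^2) 75.59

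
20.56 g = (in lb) 0.04533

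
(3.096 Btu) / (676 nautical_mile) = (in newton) 0.002609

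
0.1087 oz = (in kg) 0.003082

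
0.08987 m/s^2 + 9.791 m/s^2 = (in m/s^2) 9.881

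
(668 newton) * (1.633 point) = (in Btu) 0.0003647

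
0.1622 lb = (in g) 73.57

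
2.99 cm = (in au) 1.999e-13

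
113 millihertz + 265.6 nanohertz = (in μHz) 1.13e+05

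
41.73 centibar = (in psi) 6.052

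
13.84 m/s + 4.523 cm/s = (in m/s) 13.89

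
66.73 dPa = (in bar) 6.673e-05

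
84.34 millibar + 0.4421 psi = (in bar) 0.1148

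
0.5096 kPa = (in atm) 0.005029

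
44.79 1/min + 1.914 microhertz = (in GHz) 7.465e-10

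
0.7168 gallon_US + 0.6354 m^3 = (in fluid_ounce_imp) 2.246e+04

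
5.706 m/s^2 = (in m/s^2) 5.706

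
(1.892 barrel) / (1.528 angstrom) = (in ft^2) 2.119e+10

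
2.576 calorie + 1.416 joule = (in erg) 1.219e+08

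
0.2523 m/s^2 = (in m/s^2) 0.2523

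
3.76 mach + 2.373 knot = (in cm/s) 1.282e+05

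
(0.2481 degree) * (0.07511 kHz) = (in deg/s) 18.63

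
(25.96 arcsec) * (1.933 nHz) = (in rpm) 2.323e-12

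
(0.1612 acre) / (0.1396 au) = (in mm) 3.124e-05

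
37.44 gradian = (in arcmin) 2022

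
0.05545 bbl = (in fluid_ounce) 298.1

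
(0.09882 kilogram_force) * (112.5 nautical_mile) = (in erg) 2.019e+12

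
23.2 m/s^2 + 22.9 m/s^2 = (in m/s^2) 46.1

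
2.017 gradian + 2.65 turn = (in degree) 955.8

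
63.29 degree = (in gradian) 70.32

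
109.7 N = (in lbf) 24.66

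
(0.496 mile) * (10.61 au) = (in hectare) 1.267e+11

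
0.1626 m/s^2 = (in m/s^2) 0.1626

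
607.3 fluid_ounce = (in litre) 17.96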